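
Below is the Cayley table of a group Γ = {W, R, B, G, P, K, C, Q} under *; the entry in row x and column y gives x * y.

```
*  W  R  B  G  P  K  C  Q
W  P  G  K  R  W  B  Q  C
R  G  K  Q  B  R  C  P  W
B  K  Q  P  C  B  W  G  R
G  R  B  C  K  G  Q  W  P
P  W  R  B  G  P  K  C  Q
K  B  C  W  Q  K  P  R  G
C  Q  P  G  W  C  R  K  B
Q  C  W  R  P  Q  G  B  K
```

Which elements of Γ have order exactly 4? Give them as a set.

Identity is P. Compute the order of each non-identity element by repeated multiplication:
  W: W → P  (order 2)
  R: R → K → C → P  (order 4)
  B: B → P  (order 2)
  G: G → K → Q → P  (order 4)
  K: K → P  (order 2)
  C: C → K → R → P  (order 4)
  Q: Q → K → G → P  (order 4)
Elements of order 4: {C, G, Q, R}.
(Structurally, Γ here is isomorphic to Z_2 x Z_4.)

{C, G, Q, R}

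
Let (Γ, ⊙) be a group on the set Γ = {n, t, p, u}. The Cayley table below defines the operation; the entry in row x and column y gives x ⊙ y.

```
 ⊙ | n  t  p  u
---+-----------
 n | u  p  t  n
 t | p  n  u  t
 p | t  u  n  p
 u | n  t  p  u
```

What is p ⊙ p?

Read row p, column p: p ⊙ p = n.

n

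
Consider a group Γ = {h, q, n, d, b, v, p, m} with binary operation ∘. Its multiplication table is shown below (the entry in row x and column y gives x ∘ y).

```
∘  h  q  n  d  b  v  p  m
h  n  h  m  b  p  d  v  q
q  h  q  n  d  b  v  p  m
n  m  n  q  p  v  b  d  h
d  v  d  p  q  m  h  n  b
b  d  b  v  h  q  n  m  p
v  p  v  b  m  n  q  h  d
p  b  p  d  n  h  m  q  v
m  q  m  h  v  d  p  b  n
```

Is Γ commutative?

No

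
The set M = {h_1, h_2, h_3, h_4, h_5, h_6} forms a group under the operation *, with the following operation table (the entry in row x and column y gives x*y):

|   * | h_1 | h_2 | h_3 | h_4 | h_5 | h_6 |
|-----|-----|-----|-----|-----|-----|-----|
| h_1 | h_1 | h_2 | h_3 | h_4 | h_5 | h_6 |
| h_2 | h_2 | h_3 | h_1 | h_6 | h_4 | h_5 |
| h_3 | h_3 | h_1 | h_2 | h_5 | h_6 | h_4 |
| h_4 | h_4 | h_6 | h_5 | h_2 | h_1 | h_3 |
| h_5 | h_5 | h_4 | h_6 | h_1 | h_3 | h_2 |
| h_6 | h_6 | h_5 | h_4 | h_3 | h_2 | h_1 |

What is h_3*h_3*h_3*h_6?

h_3*h_3 = h_2
h_2*h_3 = h_1
h_1*h_6 = h_6

h_6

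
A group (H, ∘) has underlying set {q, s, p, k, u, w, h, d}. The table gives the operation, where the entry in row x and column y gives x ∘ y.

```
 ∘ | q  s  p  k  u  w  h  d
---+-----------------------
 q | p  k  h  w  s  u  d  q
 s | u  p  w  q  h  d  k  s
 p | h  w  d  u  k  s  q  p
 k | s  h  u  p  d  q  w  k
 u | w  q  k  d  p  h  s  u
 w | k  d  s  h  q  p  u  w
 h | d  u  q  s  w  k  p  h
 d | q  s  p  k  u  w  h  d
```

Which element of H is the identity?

The identity e satisfies e ∘ x = x for all x, so its row in the table reproduces the column headers.
Row d reads: q, s, p, k, u, w, h, d — exactly the header order. So d is the identity.
(Structurally, H here is isomorphic to the quaternion group Q_8.)

d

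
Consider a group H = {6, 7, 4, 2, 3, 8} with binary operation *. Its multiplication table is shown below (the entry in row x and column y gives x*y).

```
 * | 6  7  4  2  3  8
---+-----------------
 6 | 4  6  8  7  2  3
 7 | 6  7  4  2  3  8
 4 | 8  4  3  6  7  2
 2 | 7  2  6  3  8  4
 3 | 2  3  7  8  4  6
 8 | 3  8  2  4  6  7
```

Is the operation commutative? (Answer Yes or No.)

Check whether the table is symmetric across its main diagonal.
Every entry (row x, col y) equals the entry (row y, col x), so H is abelian.

Yes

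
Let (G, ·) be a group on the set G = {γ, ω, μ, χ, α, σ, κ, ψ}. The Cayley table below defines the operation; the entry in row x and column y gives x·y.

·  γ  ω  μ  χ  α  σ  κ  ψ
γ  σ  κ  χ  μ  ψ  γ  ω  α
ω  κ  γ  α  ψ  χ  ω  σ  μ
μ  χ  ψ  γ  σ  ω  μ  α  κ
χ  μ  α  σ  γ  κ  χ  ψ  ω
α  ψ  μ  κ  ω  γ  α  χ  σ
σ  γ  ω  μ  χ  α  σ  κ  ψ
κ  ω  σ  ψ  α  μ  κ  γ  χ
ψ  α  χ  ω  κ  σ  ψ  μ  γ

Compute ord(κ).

4

The identity element is σ (its row matches the header).
κ^1 = κ
κ^2 = κ·κ = γ
κ^3 = γ·κ = ω
κ^4 = ω·κ = σ
The first power of κ equal to the identity is κ^4, so ord(κ) = 4.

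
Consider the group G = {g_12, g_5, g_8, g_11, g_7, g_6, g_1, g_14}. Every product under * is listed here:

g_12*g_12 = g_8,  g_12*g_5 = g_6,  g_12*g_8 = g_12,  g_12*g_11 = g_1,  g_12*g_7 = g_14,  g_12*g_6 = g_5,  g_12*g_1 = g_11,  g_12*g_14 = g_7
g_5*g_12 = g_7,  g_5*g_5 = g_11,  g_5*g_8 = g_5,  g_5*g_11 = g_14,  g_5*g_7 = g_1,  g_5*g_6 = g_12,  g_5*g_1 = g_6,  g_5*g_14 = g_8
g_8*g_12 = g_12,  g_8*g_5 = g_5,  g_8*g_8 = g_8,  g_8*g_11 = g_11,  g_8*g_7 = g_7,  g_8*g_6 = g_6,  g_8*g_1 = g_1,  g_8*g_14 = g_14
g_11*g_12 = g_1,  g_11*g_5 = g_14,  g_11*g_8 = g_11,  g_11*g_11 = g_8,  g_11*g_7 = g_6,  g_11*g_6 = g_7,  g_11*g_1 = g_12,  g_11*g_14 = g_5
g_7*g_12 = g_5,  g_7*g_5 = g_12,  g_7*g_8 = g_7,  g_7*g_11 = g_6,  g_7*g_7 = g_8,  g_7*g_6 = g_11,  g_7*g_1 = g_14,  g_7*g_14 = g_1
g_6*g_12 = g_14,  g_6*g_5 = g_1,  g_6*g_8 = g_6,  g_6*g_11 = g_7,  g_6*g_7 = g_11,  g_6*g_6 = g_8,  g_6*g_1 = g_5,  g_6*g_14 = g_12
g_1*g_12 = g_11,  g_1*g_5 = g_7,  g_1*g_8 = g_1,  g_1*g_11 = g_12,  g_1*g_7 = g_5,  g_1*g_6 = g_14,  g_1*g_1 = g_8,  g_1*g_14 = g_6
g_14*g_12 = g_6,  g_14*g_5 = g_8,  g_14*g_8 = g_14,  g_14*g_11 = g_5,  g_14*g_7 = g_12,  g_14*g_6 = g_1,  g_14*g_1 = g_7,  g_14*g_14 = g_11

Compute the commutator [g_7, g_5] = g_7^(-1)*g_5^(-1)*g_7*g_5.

g_11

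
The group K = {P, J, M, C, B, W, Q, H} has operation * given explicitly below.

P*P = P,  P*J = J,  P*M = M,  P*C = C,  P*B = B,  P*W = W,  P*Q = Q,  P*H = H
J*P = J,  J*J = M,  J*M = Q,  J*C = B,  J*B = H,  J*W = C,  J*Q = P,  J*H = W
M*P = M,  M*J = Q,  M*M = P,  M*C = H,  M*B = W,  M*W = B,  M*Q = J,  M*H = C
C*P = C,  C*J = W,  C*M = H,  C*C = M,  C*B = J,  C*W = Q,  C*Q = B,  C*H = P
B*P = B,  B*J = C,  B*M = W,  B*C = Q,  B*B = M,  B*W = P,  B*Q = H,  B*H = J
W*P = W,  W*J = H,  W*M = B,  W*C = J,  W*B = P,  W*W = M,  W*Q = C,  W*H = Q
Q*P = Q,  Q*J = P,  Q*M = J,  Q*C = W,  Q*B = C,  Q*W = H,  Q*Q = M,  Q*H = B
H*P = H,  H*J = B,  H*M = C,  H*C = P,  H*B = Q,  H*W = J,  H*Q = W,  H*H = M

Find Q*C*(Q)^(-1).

The identity is P. In row Q, the entry P sits in column J, so Q^(-1) = J.
Q*C = W
W*J = H

H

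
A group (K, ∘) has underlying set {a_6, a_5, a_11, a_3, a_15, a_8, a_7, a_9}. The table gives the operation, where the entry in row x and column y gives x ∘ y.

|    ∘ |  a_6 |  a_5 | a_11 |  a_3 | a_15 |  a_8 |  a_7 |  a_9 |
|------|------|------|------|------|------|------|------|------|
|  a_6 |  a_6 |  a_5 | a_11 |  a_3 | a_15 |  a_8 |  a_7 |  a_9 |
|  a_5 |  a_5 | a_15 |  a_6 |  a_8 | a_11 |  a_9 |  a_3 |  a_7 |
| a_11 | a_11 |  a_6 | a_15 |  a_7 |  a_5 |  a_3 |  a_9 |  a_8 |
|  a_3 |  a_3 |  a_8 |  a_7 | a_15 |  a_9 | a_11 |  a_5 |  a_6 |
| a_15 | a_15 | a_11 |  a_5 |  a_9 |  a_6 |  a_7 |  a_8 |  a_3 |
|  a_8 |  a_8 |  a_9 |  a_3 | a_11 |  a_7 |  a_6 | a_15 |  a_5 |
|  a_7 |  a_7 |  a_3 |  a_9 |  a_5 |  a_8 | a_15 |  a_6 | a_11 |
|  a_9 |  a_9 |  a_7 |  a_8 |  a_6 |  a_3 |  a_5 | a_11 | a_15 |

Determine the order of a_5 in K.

The identity element is a_6 (its row matches the header).
a_5^1 = a_5
a_5^2 = a_5 ∘ a_5 = a_15
a_5^3 = a_15 ∘ a_5 = a_11
a_5^4 = a_11 ∘ a_5 = a_6
The first power of a_5 equal to the identity is a_5^4, so ord(a_5) = 4.
(Structurally, K here is isomorphic to Z_2 x Z_4.)

4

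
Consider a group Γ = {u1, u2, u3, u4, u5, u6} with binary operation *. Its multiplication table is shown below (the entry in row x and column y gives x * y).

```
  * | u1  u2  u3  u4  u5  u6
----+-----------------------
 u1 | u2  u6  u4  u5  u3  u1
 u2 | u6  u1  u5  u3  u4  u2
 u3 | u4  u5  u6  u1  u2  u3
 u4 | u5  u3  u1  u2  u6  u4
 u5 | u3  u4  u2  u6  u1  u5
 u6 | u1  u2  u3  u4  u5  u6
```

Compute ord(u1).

3

The identity element is u6 (its row matches the header).
u1^1 = u1
u1^2 = u1 * u1 = u2
u1^3 = u2 * u1 = u6
The first power of u1 equal to the identity is u1^3, so ord(u1) = 3.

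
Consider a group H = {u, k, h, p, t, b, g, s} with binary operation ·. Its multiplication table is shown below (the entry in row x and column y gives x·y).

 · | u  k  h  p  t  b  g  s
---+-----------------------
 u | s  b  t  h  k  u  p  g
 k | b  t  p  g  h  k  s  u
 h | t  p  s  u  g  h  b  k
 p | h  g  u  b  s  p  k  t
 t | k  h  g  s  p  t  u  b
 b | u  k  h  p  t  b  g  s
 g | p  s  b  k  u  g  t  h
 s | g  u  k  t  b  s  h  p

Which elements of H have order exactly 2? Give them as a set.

{p}

Identity is b. Compute the order of each non-identity element by repeated multiplication:
  u: u → s → g → p → h → t → k → b  (order 8)
  k: k → t → h → p → g → s → u → b  (order 8)
  h: h → s → k → p → u → t → g → b  (order 8)
  p: p → b  (order 2)
  t: t → p → s → b  (order 4)
  g: g → t → u → p → k → s → h → b  (order 8)
  s: s → p → t → b  (order 4)
Elements of order 2: {p}.
(Structurally, H here is isomorphic to the cyclic group Z_8.)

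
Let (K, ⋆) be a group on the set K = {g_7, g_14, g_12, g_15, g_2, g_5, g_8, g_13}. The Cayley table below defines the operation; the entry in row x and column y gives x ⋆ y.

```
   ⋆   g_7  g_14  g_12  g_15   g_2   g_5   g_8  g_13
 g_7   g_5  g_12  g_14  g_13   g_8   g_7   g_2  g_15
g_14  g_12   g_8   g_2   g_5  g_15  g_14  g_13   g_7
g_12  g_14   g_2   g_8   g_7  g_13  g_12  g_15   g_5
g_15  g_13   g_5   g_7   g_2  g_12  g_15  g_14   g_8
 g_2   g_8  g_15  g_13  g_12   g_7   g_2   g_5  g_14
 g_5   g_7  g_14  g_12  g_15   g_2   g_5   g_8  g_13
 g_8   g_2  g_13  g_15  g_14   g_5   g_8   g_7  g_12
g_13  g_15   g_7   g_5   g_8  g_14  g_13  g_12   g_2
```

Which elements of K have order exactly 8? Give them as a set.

Identity is g_5. Compute the order of each non-identity element by repeated multiplication:
  g_7: g_7 → g_5  (order 2)
  g_14: g_14 → g_8 → g_13 → g_7 → g_12 → g_2 → g_15 → g_5  (order 8)
  g_12: g_12 → g_8 → g_15 → g_7 → g_14 → g_2 → g_13 → g_5  (order 8)
  g_15: g_15 → g_2 → g_12 → g_7 → g_13 → g_8 → g_14 → g_5  (order 8)
  g_2: g_2 → g_7 → g_8 → g_5  (order 4)
  g_8: g_8 → g_7 → g_2 → g_5  (order 4)
  g_13: g_13 → g_2 → g_14 → g_7 → g_15 → g_8 → g_12 → g_5  (order 8)
Elements of order 8: {g_12, g_13, g_14, g_15}.

{g_12, g_13, g_14, g_15}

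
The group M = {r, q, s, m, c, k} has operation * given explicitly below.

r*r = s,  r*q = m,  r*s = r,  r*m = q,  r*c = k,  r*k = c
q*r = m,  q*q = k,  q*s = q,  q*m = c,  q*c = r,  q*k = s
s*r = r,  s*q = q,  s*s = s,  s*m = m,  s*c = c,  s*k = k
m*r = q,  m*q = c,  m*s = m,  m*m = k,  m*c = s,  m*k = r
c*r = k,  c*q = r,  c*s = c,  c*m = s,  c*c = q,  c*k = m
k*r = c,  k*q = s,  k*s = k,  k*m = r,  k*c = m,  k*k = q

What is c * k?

m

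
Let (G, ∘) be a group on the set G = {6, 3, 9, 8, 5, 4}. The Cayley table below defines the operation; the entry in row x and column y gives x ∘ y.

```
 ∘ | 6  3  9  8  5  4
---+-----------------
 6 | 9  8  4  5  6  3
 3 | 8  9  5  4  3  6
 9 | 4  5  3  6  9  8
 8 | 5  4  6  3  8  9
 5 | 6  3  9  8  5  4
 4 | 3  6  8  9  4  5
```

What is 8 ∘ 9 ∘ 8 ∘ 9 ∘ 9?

8 ∘ 9 = 6
6 ∘ 8 = 5
5 ∘ 9 = 9
9 ∘ 9 = 3

3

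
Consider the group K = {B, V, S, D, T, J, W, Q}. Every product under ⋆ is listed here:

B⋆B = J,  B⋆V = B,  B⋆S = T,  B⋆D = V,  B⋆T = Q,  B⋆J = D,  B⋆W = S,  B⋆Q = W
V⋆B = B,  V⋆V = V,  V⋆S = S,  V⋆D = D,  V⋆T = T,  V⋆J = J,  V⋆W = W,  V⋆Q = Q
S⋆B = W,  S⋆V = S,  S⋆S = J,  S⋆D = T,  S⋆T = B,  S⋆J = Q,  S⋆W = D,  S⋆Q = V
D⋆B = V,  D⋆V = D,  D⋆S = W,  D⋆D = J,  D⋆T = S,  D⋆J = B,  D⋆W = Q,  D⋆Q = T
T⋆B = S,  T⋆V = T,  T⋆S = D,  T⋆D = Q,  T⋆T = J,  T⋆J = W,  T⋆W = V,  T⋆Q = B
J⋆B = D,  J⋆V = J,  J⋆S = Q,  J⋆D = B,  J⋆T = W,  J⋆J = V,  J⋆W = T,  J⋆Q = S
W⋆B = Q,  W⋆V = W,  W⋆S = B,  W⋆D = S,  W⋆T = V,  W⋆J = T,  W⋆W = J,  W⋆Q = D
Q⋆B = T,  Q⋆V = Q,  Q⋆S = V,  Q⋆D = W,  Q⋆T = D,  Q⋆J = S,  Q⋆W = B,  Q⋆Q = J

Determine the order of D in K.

4

The identity element is V (its row matches the header).
D^1 = D
D^2 = D ⋆ D = J
D^3 = J ⋆ D = B
D^4 = B ⋆ D = V
The first power of D equal to the identity is D^4, so ord(D) = 4.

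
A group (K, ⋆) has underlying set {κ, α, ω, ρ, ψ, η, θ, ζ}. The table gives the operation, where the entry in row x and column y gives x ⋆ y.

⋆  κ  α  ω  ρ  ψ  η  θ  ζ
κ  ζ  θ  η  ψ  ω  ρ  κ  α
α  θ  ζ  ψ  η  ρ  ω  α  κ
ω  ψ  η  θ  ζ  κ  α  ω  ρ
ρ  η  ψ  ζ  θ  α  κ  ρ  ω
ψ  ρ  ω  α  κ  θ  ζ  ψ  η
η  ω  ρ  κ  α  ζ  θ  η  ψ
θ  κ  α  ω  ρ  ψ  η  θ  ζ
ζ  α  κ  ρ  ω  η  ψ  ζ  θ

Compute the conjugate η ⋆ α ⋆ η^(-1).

The identity is θ. In row η, the entry θ sits in column η, so η^(-1) = η.
η ⋆ α = ρ
ρ ⋆ η = κ

κ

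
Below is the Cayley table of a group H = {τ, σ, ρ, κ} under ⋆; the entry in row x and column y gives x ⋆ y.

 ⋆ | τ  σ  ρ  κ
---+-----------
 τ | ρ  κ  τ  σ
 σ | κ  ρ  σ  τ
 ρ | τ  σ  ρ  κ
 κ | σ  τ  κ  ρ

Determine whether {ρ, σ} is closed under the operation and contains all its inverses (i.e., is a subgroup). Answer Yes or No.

{ρ, σ} contains the identity ρ.
Checking products: every product of two elements of {ρ, σ} (read from the table) lies in {ρ, σ}, so the set is closed.
In a finite group, a nonempty closed subset is a subgroup. So {ρ, σ} ≤ H.

Yes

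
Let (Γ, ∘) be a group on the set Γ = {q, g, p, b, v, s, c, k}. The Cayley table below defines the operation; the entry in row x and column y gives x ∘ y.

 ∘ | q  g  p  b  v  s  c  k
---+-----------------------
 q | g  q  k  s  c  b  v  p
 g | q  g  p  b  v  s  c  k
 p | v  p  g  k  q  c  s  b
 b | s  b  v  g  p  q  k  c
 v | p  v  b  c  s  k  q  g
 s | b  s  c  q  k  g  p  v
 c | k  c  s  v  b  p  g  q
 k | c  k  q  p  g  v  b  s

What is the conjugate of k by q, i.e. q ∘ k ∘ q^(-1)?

v

The identity is g. In row q, the entry g sits in column q, so q^(-1) = q.
q ∘ k = p
p ∘ q = v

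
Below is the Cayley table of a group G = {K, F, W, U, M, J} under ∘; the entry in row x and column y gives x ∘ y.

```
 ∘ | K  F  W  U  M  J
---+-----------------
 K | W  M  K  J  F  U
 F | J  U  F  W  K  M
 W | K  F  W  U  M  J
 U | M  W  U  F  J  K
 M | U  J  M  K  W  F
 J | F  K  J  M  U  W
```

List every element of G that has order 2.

{J, K, M}

Identity is W. Compute the order of each non-identity element by repeated multiplication:
  K: K → W  (order 2)
  F: F → U → W  (order 3)
  U: U → F → W  (order 3)
  M: M → W  (order 2)
  J: J → W  (order 2)
Elements of order 2: {J, K, M}.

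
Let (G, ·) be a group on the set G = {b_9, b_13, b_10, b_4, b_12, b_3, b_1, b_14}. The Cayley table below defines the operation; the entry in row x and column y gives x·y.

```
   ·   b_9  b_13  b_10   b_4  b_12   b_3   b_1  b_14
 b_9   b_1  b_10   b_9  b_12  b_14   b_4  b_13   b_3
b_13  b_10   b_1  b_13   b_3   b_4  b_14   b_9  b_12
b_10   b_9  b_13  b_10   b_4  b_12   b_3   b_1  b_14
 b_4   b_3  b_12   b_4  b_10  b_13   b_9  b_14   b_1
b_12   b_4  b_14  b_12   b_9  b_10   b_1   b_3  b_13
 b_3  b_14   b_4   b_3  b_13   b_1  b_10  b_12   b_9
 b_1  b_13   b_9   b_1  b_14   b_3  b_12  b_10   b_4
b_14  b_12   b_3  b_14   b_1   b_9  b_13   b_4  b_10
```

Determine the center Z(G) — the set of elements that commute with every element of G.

{b_1, b_10}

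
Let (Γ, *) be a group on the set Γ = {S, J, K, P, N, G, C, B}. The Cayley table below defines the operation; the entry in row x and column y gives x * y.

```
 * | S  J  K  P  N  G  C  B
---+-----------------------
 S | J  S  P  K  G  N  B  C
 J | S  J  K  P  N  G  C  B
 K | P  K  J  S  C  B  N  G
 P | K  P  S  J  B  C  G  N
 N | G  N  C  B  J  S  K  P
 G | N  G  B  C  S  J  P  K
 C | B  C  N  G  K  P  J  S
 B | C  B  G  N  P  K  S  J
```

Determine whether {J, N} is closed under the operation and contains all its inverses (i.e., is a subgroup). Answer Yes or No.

{J, N} contains the identity J.
Checking products: every product of two elements of {J, N} (read from the table) lies in {J, N}, so the set is closed.
In a finite group, a nonempty closed subset is a subgroup. So {J, N} ≤ Γ.

Yes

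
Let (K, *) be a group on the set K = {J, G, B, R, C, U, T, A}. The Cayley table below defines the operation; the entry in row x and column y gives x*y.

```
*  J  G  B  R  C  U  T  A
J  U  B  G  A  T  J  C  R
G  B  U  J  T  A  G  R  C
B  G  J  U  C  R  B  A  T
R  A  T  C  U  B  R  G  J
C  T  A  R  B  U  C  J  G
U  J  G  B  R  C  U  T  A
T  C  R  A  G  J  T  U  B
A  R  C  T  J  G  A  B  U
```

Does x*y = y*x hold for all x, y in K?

Yes

Check whether the table is symmetric across its main diagonal.
Every entry (row x, col y) equals the entry (row y, col x), so K is abelian.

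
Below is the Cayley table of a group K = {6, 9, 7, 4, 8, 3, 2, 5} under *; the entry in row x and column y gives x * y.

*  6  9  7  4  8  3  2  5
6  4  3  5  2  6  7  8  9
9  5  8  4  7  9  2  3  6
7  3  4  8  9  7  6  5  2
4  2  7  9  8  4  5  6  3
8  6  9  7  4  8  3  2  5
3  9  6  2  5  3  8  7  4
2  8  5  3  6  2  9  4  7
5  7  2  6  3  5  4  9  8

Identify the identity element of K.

8

The identity e satisfies e * x = x for all x, so its row in the table reproduces the column headers.
Row 8 reads: 6, 9, 7, 4, 8, 3, 2, 5 — exactly the header order. So 8 is the identity.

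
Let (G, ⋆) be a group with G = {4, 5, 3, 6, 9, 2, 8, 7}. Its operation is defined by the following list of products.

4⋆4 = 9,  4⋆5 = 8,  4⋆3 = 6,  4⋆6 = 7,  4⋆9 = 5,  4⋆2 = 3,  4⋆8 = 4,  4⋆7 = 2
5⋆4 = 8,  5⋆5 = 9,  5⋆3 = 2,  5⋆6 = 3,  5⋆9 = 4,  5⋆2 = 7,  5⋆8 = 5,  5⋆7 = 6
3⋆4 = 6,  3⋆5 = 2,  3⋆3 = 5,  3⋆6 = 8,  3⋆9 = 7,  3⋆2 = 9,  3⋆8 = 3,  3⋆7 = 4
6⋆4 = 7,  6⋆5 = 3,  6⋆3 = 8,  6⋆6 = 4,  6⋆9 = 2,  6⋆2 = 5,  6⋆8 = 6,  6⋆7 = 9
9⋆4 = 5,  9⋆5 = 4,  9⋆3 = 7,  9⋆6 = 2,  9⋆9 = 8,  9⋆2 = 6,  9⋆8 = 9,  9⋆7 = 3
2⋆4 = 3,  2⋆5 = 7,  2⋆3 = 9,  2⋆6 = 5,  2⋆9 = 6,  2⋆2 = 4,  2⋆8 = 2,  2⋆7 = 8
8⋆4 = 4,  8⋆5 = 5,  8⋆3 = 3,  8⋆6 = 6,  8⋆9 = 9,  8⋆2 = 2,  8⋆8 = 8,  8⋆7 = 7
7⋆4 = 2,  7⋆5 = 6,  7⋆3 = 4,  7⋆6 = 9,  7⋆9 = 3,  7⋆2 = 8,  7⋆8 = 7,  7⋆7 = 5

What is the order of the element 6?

8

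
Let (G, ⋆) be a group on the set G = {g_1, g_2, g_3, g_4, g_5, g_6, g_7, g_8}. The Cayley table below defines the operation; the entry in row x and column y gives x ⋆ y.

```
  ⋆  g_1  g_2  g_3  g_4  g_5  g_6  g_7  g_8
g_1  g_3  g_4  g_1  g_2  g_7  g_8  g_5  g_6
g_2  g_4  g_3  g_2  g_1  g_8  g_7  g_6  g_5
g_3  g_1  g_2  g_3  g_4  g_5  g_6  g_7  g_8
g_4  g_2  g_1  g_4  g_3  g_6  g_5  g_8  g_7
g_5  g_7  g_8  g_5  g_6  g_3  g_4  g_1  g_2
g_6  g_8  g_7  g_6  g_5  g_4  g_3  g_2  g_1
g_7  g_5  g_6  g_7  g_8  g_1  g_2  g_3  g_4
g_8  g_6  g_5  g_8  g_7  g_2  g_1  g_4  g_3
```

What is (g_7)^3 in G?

g_7^1 = g_7
g_7^2 = g_7 ⋆ g_7 = g_3
g_7^3 = g_3 ⋆ g_7 = g_7
(Structurally, G here is isomorphic to the elementary abelian group (Z_2)^3.)

g_7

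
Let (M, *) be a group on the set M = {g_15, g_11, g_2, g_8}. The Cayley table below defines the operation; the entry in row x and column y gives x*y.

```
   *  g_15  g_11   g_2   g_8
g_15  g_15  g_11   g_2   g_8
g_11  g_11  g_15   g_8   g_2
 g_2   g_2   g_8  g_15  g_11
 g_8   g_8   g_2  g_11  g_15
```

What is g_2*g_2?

g_15

Read row g_2, column g_2: g_2*g_2 = g_15.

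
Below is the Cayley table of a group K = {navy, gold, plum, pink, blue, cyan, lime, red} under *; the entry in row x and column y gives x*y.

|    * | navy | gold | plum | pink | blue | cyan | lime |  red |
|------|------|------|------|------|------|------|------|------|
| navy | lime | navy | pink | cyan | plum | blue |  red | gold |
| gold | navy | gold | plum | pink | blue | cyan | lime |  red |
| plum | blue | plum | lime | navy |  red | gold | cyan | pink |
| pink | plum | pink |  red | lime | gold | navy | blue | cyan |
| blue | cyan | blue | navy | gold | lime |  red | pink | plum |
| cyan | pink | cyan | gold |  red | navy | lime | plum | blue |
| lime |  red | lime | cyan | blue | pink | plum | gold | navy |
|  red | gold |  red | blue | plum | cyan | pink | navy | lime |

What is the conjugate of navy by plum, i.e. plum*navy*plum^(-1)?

The identity is gold. In row plum, the entry gold sits in column cyan, so plum^(-1) = cyan.
plum*navy = blue
blue*cyan = red

red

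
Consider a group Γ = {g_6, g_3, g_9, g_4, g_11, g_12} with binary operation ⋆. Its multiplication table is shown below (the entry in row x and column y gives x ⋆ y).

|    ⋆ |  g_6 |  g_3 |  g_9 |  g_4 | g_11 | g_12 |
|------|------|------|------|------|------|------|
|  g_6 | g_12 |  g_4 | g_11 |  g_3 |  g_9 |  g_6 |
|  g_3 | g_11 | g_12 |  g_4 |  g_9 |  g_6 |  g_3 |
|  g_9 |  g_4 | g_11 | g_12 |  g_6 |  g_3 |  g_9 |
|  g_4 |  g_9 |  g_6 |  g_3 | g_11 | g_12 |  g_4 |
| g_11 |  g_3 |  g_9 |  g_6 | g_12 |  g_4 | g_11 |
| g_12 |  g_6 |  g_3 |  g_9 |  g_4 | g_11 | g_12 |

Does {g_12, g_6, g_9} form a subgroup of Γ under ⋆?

g_9 ⋆ g_6 = g_4, which is not in {g_12, g_6, g_9}.
The subset is not closed under ⋆, so it is not a subgroup.
(Structurally, Γ here is isomorphic to the symmetric group S_3.)

No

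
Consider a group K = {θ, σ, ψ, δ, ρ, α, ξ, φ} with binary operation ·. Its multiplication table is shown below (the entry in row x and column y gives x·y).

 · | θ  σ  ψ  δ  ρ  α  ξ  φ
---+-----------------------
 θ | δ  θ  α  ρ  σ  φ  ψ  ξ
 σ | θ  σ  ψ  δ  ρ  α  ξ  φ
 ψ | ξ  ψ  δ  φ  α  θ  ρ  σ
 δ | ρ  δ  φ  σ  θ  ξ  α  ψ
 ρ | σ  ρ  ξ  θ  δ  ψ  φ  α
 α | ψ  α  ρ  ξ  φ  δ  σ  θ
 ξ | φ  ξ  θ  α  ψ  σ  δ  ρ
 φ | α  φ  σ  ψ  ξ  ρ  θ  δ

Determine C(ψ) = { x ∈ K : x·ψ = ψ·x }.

Compare row ψ with column ψ entry by entry.
δ·ψ = φ = ψ·δ, so δ commutes with ψ.
ρ·ψ = ξ but ψ·ρ = α, so ρ does not.
Collecting the elements that commute with ψ: C(ψ) = {δ, σ, φ, ψ}.

{δ, σ, φ, ψ}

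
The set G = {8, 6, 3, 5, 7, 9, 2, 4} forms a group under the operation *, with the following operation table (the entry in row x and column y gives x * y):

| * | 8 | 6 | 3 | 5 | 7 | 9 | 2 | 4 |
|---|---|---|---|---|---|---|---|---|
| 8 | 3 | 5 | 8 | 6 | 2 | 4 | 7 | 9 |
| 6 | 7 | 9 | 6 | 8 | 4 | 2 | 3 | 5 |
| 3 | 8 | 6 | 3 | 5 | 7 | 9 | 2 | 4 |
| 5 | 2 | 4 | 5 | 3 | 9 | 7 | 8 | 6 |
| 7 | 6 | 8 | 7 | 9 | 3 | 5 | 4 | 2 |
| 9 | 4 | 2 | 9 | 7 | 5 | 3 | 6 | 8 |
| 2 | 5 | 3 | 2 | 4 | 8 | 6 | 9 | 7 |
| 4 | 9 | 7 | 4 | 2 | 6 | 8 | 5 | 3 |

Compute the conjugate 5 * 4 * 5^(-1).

8

The identity is 3. In row 5, the entry 3 sits in column 5, so 5^(-1) = 5.
5 * 4 = 6
6 * 5 = 8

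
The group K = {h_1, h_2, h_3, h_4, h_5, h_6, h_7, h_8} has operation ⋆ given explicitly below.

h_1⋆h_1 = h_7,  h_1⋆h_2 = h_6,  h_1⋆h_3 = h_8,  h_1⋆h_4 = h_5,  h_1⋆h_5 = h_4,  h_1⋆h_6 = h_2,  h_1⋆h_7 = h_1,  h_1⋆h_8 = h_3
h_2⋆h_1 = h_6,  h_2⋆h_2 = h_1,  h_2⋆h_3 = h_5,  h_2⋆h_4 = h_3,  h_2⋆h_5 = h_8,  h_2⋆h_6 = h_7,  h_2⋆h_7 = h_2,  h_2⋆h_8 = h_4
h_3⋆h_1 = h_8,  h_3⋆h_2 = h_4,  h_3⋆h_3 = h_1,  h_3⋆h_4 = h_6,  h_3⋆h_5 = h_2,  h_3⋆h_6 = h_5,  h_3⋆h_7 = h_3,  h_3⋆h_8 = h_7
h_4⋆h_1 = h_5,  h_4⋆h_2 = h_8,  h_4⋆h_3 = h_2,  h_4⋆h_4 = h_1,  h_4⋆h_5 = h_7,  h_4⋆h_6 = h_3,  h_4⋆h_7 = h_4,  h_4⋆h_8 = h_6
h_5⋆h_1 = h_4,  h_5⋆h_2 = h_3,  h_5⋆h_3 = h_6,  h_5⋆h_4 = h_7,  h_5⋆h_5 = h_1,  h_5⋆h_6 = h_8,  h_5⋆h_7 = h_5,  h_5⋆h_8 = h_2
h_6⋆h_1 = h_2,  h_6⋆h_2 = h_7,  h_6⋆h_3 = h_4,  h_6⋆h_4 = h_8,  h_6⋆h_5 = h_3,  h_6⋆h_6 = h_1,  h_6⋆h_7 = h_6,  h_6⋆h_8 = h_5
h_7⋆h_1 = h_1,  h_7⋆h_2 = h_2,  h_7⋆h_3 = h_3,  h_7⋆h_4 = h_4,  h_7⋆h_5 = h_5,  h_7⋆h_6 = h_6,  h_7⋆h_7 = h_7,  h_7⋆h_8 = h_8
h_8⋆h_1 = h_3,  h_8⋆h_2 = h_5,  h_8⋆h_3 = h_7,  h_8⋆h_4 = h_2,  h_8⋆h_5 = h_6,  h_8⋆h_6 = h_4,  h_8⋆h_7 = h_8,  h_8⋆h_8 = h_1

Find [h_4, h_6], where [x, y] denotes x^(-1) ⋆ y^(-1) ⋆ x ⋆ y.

h_1

Identity is h_7; from the table h_4^(-1) = h_5 and h_6^(-1) = h_2.
h_5 ⋆ h_2 = h_3
h_3 ⋆ h_4 = h_6
h_6 ⋆ h_6 = h_1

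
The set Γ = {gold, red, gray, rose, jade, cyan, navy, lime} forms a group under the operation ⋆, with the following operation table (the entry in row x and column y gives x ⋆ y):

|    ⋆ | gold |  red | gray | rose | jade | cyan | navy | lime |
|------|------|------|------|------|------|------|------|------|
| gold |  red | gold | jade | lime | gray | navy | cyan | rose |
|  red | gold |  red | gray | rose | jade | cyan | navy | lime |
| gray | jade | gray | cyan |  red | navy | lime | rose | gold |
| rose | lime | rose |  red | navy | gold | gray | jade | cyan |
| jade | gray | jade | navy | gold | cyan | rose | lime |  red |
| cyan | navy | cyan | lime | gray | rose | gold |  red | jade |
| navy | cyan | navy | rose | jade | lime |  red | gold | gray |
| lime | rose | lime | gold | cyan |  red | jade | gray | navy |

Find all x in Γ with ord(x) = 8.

{gray, jade, lime, rose}

Identity is red. Compute the order of each non-identity element by repeated multiplication:
  gold: gold → red  (order 2)
  gray: gray → cyan → lime → gold → jade → navy → rose → red  (order 8)
  rose: rose → navy → jade → gold → lime → cyan → gray → red  (order 8)
  jade: jade → cyan → rose → gold → gray → navy → lime → red  (order 8)
  cyan: cyan → gold → navy → red  (order 4)
  navy: navy → gold → cyan → red  (order 4)
  lime: lime → navy → gray → gold → rose → cyan → jade → red  (order 8)
Elements of order 8: {gray, jade, lime, rose}.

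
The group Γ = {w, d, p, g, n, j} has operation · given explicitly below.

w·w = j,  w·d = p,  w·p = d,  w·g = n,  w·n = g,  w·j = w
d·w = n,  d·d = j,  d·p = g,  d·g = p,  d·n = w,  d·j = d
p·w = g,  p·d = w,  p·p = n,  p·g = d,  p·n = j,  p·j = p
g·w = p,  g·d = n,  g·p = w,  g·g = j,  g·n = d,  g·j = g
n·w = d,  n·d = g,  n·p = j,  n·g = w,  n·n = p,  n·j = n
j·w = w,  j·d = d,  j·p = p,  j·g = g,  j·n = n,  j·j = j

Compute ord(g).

2

The identity element is j (its row matches the header).
g^1 = g
g^2 = g·g = j
The first power of g equal to the identity is g^2, so ord(g) = 2.
(Structurally, Γ here is isomorphic to the symmetric group S_3.)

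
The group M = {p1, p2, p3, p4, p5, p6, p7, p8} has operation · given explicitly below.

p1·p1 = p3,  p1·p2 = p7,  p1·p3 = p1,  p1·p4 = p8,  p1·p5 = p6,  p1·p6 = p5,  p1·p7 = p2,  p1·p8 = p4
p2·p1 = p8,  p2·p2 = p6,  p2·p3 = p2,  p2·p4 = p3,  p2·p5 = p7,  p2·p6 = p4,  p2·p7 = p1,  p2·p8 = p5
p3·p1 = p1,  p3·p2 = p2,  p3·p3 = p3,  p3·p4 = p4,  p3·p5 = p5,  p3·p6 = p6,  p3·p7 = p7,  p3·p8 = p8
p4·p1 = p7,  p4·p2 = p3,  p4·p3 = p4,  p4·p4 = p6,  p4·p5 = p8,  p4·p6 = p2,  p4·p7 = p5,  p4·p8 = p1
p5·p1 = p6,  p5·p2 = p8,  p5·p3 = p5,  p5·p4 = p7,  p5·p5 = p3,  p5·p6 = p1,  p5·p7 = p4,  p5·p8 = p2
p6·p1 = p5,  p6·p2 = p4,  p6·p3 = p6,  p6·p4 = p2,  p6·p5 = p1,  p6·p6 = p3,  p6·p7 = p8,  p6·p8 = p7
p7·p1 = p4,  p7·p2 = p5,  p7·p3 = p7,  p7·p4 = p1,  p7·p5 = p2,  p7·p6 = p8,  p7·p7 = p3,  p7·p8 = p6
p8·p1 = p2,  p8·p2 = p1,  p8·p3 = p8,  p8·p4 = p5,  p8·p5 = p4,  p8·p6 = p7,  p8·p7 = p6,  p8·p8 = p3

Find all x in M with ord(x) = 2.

{p1, p5, p6, p7, p8}

Identity is p3. Compute the order of each non-identity element by repeated multiplication:
  p1: p1 → p3  (order 2)
  p2: p2 → p6 → p4 → p3  (order 4)
  p4: p4 → p6 → p2 → p3  (order 4)
  p5: p5 → p3  (order 2)
  p6: p6 → p3  (order 2)
  p7: p7 → p3  (order 2)
  p8: p8 → p3  (order 2)
Elements of order 2: {p1, p5, p6, p7, p8}.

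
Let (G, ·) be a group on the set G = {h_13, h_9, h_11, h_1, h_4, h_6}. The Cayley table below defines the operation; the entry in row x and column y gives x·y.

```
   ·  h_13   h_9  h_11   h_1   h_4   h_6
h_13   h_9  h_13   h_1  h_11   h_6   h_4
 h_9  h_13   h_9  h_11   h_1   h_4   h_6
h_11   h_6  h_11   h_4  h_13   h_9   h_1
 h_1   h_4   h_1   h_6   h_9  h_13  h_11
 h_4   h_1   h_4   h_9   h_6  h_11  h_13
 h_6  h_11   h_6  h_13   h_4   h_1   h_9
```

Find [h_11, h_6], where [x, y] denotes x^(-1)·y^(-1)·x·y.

h_11

Identity is h_9; from the table h_11^(-1) = h_4 and h_6^(-1) = h_6.
h_4·h_6 = h_13
h_13·h_11 = h_1
h_1·h_6 = h_11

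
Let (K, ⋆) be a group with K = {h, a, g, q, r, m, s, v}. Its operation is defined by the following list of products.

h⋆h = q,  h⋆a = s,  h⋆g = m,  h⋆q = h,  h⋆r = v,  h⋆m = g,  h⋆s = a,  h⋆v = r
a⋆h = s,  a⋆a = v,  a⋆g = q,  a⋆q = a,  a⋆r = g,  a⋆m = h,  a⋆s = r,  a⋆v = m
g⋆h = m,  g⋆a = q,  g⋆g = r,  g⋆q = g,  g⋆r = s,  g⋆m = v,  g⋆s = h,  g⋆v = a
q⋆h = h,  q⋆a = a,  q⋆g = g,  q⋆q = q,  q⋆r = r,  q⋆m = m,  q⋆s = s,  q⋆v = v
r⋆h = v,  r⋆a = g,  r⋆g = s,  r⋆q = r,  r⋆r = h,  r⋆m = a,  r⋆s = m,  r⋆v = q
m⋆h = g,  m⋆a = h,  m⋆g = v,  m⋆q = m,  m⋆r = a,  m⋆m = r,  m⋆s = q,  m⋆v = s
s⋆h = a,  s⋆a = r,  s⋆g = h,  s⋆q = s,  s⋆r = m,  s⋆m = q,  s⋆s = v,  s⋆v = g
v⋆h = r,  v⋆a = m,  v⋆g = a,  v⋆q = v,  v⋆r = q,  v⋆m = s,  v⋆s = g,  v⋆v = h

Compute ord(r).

4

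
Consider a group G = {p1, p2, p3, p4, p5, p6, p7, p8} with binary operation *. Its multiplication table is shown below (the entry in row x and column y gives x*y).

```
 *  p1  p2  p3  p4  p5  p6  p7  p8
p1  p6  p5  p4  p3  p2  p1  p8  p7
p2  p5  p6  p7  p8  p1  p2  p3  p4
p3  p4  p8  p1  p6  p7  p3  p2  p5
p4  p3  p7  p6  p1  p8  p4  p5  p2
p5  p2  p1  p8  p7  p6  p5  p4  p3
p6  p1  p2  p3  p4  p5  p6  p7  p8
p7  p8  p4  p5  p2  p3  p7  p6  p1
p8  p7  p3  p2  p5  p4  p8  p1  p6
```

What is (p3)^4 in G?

p6

p3^1 = p3
p3^2 = p3*p3 = p1
p3^3 = p1*p3 = p4
p3^4 = p4*p3 = p6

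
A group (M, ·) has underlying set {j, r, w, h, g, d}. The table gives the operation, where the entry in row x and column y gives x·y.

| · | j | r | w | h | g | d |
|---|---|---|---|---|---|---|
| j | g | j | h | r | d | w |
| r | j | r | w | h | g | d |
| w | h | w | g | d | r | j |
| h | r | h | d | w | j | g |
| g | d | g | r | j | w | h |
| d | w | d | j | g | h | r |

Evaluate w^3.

w^1 = w
w^2 = w·w = g
w^3 = g·w = r

r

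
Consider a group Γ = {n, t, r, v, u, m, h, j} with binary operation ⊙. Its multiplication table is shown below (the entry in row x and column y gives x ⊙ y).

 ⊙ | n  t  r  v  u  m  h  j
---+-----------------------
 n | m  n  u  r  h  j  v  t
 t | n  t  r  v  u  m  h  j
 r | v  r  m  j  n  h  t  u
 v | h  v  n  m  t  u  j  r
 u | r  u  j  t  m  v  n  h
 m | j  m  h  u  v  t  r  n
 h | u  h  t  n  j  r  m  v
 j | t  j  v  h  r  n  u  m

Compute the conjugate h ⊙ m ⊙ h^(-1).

The identity is t. In row h, the entry t sits in column r, so h^(-1) = r.
h ⊙ m = r
r ⊙ r = m

m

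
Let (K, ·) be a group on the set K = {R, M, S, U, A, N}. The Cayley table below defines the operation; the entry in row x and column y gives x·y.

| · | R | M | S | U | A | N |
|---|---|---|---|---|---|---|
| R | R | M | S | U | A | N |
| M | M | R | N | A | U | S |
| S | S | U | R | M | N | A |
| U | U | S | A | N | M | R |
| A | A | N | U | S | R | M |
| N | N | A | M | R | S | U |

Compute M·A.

U

Read row M, column A: M·A = U.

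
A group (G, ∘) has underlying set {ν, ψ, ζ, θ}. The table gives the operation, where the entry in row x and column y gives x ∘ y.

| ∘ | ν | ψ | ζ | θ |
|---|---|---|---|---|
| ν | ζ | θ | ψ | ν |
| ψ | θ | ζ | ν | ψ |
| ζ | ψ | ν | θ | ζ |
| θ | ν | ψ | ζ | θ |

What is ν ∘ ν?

Read row ν, column ν: ν ∘ ν = ζ.

ζ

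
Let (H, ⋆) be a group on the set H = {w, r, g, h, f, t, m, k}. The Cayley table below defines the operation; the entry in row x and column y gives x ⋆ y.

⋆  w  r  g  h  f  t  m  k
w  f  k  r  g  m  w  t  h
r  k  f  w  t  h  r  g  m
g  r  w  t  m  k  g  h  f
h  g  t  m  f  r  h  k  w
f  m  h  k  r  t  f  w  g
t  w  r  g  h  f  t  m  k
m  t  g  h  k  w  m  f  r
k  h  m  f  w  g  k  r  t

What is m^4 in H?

m^1 = m
m^2 = m ⋆ m = f
m^3 = f ⋆ m = w
m^4 = w ⋆ m = t

t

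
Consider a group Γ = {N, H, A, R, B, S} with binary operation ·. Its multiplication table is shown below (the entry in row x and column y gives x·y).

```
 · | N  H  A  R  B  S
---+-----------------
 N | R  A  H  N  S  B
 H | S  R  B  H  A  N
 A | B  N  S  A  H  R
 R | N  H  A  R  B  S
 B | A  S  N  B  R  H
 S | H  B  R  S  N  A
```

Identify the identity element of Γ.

The identity e satisfies e·x = x for all x, so its row in the table reproduces the column headers.
Row R reads: N, H, A, R, B, S — exactly the header order. So R is the identity.
(Structurally, Γ here is isomorphic to the symmetric group S_3.)

R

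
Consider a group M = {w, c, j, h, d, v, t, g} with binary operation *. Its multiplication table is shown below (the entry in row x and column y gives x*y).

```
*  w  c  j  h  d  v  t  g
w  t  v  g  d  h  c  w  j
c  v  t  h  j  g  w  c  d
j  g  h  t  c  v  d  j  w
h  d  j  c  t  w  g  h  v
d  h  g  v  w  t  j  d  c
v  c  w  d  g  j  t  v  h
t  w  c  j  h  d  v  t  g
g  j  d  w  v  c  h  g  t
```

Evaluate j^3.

j^1 = j
j^2 = j*j = t
j^3 = t*j = j

j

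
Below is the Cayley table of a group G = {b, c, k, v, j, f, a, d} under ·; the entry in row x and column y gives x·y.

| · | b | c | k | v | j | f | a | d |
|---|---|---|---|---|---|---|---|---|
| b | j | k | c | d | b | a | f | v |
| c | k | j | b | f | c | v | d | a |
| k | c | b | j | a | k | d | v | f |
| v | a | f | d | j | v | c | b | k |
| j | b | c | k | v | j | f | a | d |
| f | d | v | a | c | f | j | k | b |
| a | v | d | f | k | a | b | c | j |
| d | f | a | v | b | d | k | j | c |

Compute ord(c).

2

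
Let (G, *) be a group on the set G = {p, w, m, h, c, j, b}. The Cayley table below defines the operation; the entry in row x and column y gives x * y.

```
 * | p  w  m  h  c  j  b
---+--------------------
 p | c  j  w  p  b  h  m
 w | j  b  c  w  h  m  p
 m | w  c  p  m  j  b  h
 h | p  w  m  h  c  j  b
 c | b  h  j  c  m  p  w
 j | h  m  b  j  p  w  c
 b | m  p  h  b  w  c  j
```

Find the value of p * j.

h

Read row p, column j: p * j = h.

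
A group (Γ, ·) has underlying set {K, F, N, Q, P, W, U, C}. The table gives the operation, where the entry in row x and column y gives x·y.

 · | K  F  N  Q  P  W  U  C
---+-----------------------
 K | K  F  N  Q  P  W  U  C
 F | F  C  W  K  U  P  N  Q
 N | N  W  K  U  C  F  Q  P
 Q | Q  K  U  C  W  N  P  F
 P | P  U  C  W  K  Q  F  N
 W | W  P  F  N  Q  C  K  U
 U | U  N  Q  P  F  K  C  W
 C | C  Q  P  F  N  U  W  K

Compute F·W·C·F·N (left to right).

F

F·W = P
P·C = N
N·F = W
W·N = F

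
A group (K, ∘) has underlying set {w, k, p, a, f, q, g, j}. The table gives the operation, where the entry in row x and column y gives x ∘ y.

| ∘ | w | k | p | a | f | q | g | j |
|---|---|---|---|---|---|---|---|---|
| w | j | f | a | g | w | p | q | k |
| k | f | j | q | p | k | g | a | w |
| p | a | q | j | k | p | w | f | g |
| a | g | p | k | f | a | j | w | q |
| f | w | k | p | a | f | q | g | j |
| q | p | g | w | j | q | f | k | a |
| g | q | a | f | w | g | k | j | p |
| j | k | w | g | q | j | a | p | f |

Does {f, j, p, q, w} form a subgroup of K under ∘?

w ∘ j = k, which is not in {f, j, p, q, w}.
The subset is not closed under ∘, so it is not a subgroup.

No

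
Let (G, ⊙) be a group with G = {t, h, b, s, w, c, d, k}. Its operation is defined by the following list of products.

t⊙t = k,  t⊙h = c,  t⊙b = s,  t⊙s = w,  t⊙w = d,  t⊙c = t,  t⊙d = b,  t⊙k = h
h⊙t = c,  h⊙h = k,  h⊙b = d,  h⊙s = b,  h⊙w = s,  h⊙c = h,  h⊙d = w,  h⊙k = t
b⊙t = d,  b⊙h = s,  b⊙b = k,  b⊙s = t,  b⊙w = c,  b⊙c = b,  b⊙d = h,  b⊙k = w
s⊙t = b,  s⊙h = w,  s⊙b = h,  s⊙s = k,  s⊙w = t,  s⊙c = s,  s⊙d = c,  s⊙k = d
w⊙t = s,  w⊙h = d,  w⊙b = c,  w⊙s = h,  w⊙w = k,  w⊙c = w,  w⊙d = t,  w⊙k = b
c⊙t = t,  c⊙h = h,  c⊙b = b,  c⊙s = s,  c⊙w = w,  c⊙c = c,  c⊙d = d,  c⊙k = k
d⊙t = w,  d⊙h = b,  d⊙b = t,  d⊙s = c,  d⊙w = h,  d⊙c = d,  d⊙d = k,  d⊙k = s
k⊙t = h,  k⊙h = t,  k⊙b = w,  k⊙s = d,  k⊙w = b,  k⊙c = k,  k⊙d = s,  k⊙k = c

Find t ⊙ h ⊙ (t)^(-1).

h

The identity is c. In row t, the entry c sits in column h, so t^(-1) = h.
t ⊙ h = c
c ⊙ h = h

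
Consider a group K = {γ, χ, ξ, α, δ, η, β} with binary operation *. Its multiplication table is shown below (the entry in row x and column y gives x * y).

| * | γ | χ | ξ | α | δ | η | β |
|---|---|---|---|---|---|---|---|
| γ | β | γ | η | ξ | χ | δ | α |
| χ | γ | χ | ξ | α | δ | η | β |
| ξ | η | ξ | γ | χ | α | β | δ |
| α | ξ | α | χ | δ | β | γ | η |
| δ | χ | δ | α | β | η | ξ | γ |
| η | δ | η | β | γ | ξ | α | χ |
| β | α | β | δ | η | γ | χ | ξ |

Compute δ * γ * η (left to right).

δ * γ = χ
χ * η = η

η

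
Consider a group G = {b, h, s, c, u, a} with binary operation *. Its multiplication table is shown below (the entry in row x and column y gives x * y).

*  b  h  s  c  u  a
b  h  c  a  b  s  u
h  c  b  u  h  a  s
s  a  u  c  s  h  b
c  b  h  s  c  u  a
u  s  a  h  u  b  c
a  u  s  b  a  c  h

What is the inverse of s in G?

First locate the identity: row c matches the header, so c is the identity.
Scan row s for c: s * s = c. Hence s^(-1) = s.

s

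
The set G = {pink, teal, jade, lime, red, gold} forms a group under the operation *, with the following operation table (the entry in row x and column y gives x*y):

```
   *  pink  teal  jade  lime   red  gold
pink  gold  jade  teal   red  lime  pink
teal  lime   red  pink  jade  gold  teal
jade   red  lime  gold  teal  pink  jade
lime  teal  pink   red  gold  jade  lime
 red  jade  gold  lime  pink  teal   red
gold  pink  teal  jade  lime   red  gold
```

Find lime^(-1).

First locate the identity: row gold matches the header, so gold is the identity.
Scan row lime for gold: lime*lime = gold. Hence lime^(-1) = lime.

lime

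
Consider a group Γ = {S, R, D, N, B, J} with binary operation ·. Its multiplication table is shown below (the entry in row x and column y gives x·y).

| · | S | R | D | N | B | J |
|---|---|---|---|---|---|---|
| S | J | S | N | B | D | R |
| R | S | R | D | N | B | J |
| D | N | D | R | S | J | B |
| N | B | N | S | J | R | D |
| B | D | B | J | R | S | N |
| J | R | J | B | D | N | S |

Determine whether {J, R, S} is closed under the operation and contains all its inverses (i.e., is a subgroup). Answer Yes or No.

Yes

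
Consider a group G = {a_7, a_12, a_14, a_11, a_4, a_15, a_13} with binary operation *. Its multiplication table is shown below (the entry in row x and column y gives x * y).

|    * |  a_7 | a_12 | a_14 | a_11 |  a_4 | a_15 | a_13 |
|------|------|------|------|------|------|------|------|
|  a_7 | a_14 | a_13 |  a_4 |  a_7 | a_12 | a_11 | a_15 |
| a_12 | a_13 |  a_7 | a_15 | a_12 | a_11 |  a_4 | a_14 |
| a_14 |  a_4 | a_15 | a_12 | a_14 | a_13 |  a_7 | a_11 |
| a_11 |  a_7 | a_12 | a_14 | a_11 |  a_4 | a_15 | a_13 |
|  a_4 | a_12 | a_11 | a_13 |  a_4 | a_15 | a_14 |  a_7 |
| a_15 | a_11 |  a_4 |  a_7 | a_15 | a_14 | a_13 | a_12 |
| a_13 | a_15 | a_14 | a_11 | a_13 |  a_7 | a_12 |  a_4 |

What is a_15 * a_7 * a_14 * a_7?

a_15 * a_7 = a_11
a_11 * a_14 = a_14
a_14 * a_7 = a_4

a_4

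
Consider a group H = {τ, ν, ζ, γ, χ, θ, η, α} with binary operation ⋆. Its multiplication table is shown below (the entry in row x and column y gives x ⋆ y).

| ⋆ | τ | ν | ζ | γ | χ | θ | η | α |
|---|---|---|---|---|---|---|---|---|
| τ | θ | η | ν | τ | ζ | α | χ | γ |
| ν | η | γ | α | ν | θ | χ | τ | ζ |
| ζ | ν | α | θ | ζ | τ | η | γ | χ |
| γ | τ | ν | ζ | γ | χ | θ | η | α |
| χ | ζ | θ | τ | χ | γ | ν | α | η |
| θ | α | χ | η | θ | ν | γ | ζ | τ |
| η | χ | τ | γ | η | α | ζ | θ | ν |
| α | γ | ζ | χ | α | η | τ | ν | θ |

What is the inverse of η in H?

ζ

First locate the identity: row γ matches the header, so γ is the identity.
Scan row η for γ: η ⋆ ζ = γ. Hence η^(-1) = ζ.
(Structurally, H here is isomorphic to Z_2 x Z_4.)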